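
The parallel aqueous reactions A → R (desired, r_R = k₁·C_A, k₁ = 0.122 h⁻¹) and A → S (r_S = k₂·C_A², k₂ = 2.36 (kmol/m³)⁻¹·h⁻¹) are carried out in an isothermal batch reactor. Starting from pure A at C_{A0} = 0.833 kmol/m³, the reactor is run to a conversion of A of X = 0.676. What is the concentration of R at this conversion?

0.0523 kmol/m³

C_A = C_{A0}(1−X) = 0.2699 kmol/m³.
Along a PFR/batch, dC_R/dC_A = −r_R/(r_R+r_S) = −k₁/(k₁+k₂·C_A).
Integrating from C_{A0} to C_A: C_R = (0.122/2.36)·ln[(0.122+2.36·0.833)/(0.122+2.36·0.270)] = 0.05169·ln(2.088/0.7589) = 0.05231 kmol/m³.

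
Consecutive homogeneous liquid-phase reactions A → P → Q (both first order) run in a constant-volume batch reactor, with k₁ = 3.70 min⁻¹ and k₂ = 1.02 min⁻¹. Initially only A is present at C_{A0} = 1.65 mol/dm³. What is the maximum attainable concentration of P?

1.01 mol/dm³

At the optimum, C_{P,max}/C_{A0} = (k₁/k₂)^[k₂/(k₂−k₁)].
= (3.70/1.02)^(1.02/(1.02−3.70)) = (3.627)^(-0.3806) = 0.6124.
C_{P,max} = 0.6124×1.65 = 1.01 mol/dm³.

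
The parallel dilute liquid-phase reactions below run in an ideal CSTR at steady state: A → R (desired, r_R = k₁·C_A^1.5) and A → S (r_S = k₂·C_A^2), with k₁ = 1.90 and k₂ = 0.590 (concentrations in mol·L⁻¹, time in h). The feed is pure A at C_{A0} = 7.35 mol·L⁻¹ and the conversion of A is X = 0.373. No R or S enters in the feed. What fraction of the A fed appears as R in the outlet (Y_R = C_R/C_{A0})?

Exit C_A = C_{A0}(1−X) = 7.35×0.627 = 4.608 mol·L⁻¹.
In a CSTR the entire volume is at exit conditions, so r_R = 1.90×4.608^1.5 = 18.80 and r_S = 0.590×4.608^2 = 12.53.
Fraction of consumed A going to R: r_R/(r_R+r_S) = 0.6000.
C_R = 0.6000·C_{A0}·X = 0.6000×7.35×0.373 = 1.64 mol·L⁻¹; Y_R = C_R/C_{A0} = 0.224.

0.224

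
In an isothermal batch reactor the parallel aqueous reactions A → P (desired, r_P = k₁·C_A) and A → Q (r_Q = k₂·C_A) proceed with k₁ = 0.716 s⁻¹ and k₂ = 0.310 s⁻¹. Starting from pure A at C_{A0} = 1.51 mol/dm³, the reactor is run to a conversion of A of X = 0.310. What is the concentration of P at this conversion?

C_A = C_{A0}(1−X) = 1.042 mol/dm³.
Both paths are first order in A, so the instantaneous fraction to P is constant: dC_P/d(−C_A) = k₁/(k₁+k₂) = 0.6979.
C_P = 0.6979·(C_{A0}−C_A) = 0.6979×0.4681 = 0.327 mol/dm³.

0.327 mol/dm³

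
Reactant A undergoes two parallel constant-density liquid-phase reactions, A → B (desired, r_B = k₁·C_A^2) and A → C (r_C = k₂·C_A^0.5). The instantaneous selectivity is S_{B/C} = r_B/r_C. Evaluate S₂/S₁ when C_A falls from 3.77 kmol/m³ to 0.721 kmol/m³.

0.0836

S_{B/C} = (k₁/k₂)·C_A^1.5, so S₂/S₁ = (C_{A,2}/C_{A,1})^1.5.
= (0.721/3.77)^1.5 = (0.1912)^1.5 = 0.0836.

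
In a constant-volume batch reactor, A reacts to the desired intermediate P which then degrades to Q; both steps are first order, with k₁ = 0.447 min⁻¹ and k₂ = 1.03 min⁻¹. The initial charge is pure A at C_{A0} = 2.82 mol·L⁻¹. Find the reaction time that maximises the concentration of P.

The intermediate peaks when r₁ = r₂, i.e. k₁e^(−k₁t) = k₂e^(−k₂t), giving t_opt = ln(k₂/k₁)/(k₂−k₁).
= ln(1.03/0.447)/(1.03−0.447) = ln(2.304)/0.5830 = 0.8348/0.5830 = 1.43 min.

1.43 min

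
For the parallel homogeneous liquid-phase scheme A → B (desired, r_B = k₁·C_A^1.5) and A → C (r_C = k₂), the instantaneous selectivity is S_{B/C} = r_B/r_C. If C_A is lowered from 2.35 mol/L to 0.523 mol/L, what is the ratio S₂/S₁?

0.105

S_{B/C} = (k₁/k₂)·C_A^1.5, so S₂/S₁ = (C_{A,2}/C_{A,1})^1.5.
= (0.523/2.35)^1.5 = (0.2226)^1.5 = 0.105.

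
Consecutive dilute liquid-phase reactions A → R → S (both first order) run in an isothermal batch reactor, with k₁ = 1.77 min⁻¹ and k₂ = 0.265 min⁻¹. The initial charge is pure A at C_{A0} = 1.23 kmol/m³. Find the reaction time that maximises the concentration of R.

The intermediate peaks when r₁ = r₂, i.e. k₁e^(−k₁t) = k₂e^(−k₂t), giving t_opt = ln(k₂/k₁)/(k₂−k₁).
= ln(0.265/1.77)/(0.265−1.77) = ln(0.1497)/-1.505 = -1.899/-1.505 = 1.26 min.

1.26 min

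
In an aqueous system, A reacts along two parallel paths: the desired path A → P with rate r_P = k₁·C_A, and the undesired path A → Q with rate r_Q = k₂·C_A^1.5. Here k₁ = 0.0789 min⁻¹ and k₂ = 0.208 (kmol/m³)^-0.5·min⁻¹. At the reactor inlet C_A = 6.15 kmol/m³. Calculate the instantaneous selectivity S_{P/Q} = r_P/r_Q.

0.153

S_{P/Q} = r_P/r_Q = (k₁·C_A)/(k₂·C_A^1.5) = (k₁/k₂)·C_A^-0.5.
= (0.0789×6.150) / (0.208×6.150^1.5) = 0.4852/3.172 = 0.153.
The undesired path is higher order in A, so low C_A (CSTR or dilute feed) favours P.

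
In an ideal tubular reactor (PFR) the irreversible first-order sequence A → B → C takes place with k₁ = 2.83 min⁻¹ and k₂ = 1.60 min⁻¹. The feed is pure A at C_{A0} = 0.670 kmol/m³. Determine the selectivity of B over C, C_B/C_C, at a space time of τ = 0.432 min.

The intermediate concentration in a first-order A→B→C sequence is C_B = k₁C_{A0}(e^(−k₁τ) − e^(−k₂τ))/(k₂−k₁).
e^(−k₁τ) = e^(−2.83×0.432) = e^(−1.223) = 0.2945; e^(−k₂τ) = e^(−0.6912) = 0.5010.
C_B = 2.83×0.670/(1.60−2.83) × (0.2945−0.5010) = (-1.542)×(-0.2065) = 0.3183 kmol/m³.
C_A = C_{A0}e^(−k₁τ) = 0.1973 kmol/m³, so C_C = C_{A0}−C_A−C_B = 0.1544 kmol/m³; C_B/C_C = 2.06.

2.06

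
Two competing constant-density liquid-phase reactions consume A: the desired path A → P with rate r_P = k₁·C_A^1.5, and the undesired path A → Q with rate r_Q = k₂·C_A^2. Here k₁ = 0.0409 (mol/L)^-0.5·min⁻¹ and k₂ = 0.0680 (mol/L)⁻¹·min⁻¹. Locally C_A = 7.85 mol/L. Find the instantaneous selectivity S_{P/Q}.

0.215

S_{P/Q} = r_P/r_Q = (k₁·C_A^1.5)/(k₂·C_A^2) = (k₁/k₂)·C_A^-0.5.
= (0.0409×7.850^1.5) / (0.0680×7.850^2) = 0.8996/4.190 = 0.215.
The undesired path is higher order in A, so low C_A (CSTR or dilute feed) favours P.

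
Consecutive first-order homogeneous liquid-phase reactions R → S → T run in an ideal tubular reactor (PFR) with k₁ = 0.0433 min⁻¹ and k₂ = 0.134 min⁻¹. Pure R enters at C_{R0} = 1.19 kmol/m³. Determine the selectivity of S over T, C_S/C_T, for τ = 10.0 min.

The intermediate concentration in a first-order A→B→C sequence is C_S = k₁C_{R0}(e^(−k₁τ) − e^(−k₂τ))/(k₂−k₁).
e^(−k₁τ) = e^(−0.0433×10.0) = e^(−0.4330) = 0.6486; e^(−k₂τ) = e^(−1.340) = 0.2618.
C_S = 0.0433×1.19/(0.134−0.0433) × (0.6486−0.2618) = 0.5681×0.3867 = 0.2197 kmol/m³.
C_R = C_{R0}e^(−k₁τ) = 0.7718 kmol/m³, so C_T = C_{R0}−C_R−C_S = 0.1985 kmol/m³; C_S/C_T = 1.11.

1.11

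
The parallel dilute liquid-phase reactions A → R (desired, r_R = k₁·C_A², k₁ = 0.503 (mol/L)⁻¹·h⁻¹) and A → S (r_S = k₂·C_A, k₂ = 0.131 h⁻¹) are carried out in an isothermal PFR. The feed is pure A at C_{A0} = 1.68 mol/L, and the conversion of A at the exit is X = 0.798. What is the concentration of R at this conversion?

1.03 mol/L

C_A = C_{A0}(1−X) = 0.3394 mol/L.
Along a PFR/batch, dC_S/dC_A = −r_S/(r_R+r_S) = −k₂/(k₂+k₁·C_A).
Integrating from C_{A0} to C_A: C_S = (0.131/0.503)·ln[(0.131+0.503·1.68)/(0.131+0.503·0.339)] = 0.2604·ln(0.9760/0.3017) = 0.3058 mol/L.
Then C_R = (C_{A0}−C_A) − C_S = 1.341 − 0.3058 = 1.035 mol/L.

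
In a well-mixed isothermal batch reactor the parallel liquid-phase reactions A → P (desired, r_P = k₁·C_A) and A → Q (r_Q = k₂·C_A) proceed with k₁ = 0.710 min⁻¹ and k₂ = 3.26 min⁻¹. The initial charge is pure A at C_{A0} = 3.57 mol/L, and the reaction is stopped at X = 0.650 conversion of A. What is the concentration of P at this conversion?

0.415 mol/L

C_A = C_{A0}(1−X) = 1.249 mol/L.
Both paths are first order in A, so the instantaneous fraction to P is constant: dC_P/d(−C_A) = k₁/(k₁+k₂) = 0.1788.
C_P = 0.1788·(C_{A0}−C_A) = 0.1788×2.321 = 0.415 mol/L.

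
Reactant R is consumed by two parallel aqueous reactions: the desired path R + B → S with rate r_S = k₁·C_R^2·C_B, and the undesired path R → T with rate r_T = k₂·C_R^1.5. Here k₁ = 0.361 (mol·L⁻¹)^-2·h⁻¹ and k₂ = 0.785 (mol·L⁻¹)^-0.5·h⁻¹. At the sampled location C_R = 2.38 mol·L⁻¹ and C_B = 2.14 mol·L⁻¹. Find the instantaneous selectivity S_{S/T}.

S_{S/T} = r_S/r_T = (k₁·C_R^2·C_B)/(k₂·C_R^1.5) = (k₁/k₂)·C_R^0.5·C_B.
= (0.361×2.380^2×2.140) / (0.785×2.380^1.5) = 4.376/2.882 = 1.52.
Since the desired path is higher order in R, keeping C_R high (PFR or concentrated feed) favours S.

1.52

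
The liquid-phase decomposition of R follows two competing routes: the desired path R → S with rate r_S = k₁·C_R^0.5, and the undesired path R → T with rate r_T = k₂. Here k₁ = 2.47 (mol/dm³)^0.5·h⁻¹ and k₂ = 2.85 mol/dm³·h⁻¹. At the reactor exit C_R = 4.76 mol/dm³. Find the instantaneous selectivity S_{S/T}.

1.89

S_{S/T} = r_S/r_T = (k₁·C_R^0.5)/(k₂) = (k₁/k₂)·C_R^0.5.
= (2.47×4.760^0.5) / (2.85) = 5.389/2.850 = 1.89.
Since the desired path is higher order in R, keeping C_R high (PFR or concentrated feed) favours S.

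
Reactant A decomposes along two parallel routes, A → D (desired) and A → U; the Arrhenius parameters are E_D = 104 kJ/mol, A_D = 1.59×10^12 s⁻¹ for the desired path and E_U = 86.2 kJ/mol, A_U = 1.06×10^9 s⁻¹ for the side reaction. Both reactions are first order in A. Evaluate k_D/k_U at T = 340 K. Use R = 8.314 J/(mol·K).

k_D/k_U = (A_D/A_U)·exp[−(E_D−E_U)/(RT)] = (A_D/A_U)·exp[(E_U−E_D)/(RT)].
(E_U−E_D)/(RT) = (86.2−104)×10³/(8.314×340) = -17800/2827 = -6.297.
k_D/k_U = (1.59×10^12/1.06×10^9)·exp(-6.297) = 1500 × 0.001842 = 2.76.

2.76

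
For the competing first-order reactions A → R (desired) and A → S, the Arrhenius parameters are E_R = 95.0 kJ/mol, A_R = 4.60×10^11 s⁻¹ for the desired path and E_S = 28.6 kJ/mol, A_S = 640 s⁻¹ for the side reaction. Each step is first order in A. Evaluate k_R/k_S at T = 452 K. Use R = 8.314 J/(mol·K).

15.2

With equal orders, S_{R/S} = k_R/k_S = (A_R/A_S)·exp[(E_S−E_R)/(RT)].
(E_S−E_R)/(RT) = (28.6−95.0)×10³/(8.314×452) = -66400/3758 = -17.67.
k_R/k_S = (4.60×10^11/640)·exp(-17.67) = 7.188×10^8 × 2.120×10^-8 = 15.2.
Since E_R > E_S, raising the temperature improves selectivity toward R.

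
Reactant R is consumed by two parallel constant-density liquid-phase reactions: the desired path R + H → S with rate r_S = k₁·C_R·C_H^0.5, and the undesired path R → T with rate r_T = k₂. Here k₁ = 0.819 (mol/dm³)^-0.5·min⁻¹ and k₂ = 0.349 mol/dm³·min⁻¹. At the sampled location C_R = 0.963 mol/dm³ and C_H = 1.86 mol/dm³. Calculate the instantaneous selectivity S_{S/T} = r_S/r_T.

3.08

S_{S/T} = r_S/r_T = (k₁·C_R·C_H^0.5)/(k₂) = (k₁/k₂)·C_R·C_H^0.5.
= (0.819×0.9630×1.860^0.5) / (0.349) = 1.076/0.3490 = 3.08.
Since the desired path is higher order in R, keeping C_R high (PFR or concentrated feed) favours S.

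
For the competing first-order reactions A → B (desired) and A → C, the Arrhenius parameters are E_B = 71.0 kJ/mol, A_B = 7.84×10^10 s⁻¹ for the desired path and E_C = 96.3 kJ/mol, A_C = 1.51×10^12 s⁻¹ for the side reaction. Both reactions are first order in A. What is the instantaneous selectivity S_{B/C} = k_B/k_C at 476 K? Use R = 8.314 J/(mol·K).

Since both paths have the same order in A, the concentration cancels and S_{B/C} = k_B/k_C = (A_B/A_C)·exp[(E_C−E_B)/(RT)].
(E_C−E_B)/(RT) = (96.3−71.0)×10³/(8.314×476) = 25300/3957 = 6.393.
k_B/k_C = (7.84×10^10/1.51×10^12)·exp(6.393) = 0.05192 × 597.6 = 31.0.

31.0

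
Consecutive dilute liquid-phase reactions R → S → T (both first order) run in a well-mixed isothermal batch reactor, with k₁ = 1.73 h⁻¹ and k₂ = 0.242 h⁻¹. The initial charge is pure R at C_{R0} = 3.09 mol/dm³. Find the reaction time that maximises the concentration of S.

For first-order series the maximum of C_S occurs at t_opt = ln(k₂/k₁)/(k₂−k₁).
= ln(0.242/1.73)/(0.242−1.73) = ln(0.1399)/-1.488 = -1.967/-1.488 = 1.32 h.

1.32 h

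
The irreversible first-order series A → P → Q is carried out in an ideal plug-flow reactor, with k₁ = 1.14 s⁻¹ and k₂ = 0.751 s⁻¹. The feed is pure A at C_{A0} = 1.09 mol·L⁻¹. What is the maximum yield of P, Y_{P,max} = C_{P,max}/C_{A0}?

0.447

Evaluating C_P at τ_opt = ln(k₂/k₁)/(k₂−k₁) gives C_{P,max}/C_{A0} = (k₁/k₂)^[k₂/(k₂−k₁)].
= (1.14/0.751)^(0.751/(0.751−1.14)) = (1.518)^(-1.931) = 0.4467.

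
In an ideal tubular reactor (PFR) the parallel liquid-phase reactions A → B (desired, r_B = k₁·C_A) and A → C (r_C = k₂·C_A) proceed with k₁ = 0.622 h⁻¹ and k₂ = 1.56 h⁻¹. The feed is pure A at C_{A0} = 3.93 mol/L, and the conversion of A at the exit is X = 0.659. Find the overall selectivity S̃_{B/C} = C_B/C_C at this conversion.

0.399

C_A = C_{A0}(1−X) = 1.340 mol/L.
Both paths are first order in A, so the instantaneous fraction to B is constant: dC_B/d(−C_A) = k₁/(k₁+k₂) = 0.2851.
C_B = 0.2851·(C_{A0}−C_A) = 0.2851×2.590 = 0.738 mol/L.
C_C = (C_{A0}−C_A)−C_B = 1.852 mol/L; S̃_{B/C} = 0.7383/1.852 = 0.399.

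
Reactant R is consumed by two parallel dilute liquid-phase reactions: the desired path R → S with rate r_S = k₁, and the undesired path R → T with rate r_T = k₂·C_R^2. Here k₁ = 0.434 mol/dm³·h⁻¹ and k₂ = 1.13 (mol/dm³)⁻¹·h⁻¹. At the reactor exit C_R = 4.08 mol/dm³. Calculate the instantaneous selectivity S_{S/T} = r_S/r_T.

S_{S/T} = r_S/r_T = (k₁)/(k₂·C_R^2) = (k₁/k₂)·C_R^-2.
= (0.434) / (1.13×4.080^2) = 0.4340/18.81 = 0.0231.
The undesired path is higher order in R, so low C_R (CSTR or dilute feed) favours S.

0.0231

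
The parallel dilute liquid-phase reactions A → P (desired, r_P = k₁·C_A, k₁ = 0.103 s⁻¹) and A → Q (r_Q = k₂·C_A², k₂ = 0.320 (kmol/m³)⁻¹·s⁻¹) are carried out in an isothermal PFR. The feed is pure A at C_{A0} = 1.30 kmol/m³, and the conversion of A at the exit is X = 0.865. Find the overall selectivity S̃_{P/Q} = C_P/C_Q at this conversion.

C_A = C_{A0}(1−X) = 0.1755 kmol/m³.
Along a PFR/batch, dC_P/dC_A = −r_P/(r_P+r_Q) = −k₁/(k₁+k₂·C_A).
Integrating from C_{A0} to C_A: C_P = (0.103/0.320)·ln[(0.103+0.320·1.30)/(0.103+0.320·0.176)] = 0.3219·ln(0.5190/0.1592) = 0.3805 kmol/m³.
C_Q = (C_{A0}−C_A)−C_P = 0.7440 kmol/m³; S̃_{P/Q} = 0.3805/0.7440 = 0.511.

0.511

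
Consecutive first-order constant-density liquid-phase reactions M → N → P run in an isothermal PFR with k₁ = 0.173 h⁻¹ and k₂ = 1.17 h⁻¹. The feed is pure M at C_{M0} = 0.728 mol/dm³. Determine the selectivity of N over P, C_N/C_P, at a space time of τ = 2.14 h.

0.518

For first-order series with pure M initially, C_N(τ) = k₁C_{M0}/(k₂−k₁)·(e^(−k₁τ) − e^(−k₂τ)).
e^(−k₁τ) = e^(−0.173×2.14) = e^(−0.3702) = 0.6906; e^(−k₂τ) = e^(−2.504) = 0.08177.
C_N = 0.173×0.728/(1.17−0.173) × (0.6906−0.08177) = 0.1263×0.6088 = 0.07691 mol/dm³.
C_M = C_{M0}e^(−k₁τ) = 0.5027 mol/dm³, so C_P = C_{M0}−C_M−C_N = 0.1483 mol/dm³; C_N/C_P = 0.518.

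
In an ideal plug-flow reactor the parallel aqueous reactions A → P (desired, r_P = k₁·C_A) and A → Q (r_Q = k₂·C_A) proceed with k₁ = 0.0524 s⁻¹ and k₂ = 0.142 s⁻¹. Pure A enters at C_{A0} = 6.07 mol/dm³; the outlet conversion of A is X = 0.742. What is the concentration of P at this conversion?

1.21 mol/dm³

C_A = C_{A0}(1−X) = 1.566 mol/dm³.
Both paths are first order in A, so the instantaneous fraction to P is constant: dC_P/d(−C_A) = k₁/(k₁+k₂) = 0.2695.
C_P = 0.2695·(C_{A0}−C_A) = 0.2695×4.504 = 1.21 mol/dm³.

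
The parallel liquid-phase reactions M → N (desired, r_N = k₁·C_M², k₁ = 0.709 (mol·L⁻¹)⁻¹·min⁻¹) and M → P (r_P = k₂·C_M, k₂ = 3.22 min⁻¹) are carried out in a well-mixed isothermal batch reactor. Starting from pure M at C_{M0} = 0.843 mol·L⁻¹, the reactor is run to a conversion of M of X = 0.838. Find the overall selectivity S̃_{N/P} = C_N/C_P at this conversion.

0.106

C_M = C_{M0}(1−X) = 0.1366 mol·L⁻¹.
Along a PFR/batch, dC_P/dC_M = −r_P/(r_N+r_P) = −k₂/(k₂+k₁·C_M).
Integrating from C_{M0} to C_M: C_P = (3.22/0.709)·ln[(3.22+0.709·0.843)/(3.22+0.709·0.137)] = 4.542·ln(3.818/3.317) = 0.6387 mol·L⁻¹.
Then C_N = (C_{M0}−C_M) − C_P = 0.7064 − 0.6387 = 0.06772 mol·L⁻¹.
S̃_{N/P} = C_N/C_P = 0.06772/0.6387 = 0.106.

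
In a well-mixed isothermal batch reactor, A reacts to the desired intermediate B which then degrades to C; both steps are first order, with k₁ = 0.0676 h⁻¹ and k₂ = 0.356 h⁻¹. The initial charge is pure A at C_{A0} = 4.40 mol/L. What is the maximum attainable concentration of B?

0.566 mol/L

For a first-order series the maximum intermediate yield is C_{B,max}/C_{A0} = (k₁/k₂)^[k₂/(k₂−k₁)].
= (0.0676/0.356)^(0.356/(0.356−0.0676)) = (0.1899)^(1.234) = 0.1286.
C_{B,max} = 0.1286×4.40 = 0.566 mol/L.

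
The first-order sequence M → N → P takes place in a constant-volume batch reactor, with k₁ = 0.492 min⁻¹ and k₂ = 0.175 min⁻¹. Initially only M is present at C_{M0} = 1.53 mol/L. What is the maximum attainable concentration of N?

At the optimum, C_{N,max}/C_{M0} = (k₁/k₂)^[k₂/(k₂−k₁)].
= (0.492/0.175)^(0.175/(0.175−0.492)) = (2.811)^(-0.5521) = 0.5652.
C_{N,max} = 0.5652×1.53 = 0.865 mol/L.

0.865 mol/L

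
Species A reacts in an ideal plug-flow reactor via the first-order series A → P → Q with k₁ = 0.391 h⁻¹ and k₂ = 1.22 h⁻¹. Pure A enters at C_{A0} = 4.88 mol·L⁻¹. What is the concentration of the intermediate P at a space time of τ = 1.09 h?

Solving the coupled first-order balances gives C_P(τ) = [k₁/(k₂−k₁)]·C_{A0}·(e^(−k₁τ) − e^(−k₂τ)).
e^(−k₁τ) = e^(−0.391×1.09) = e^(−0.4262) = 0.6530; e^(−k₂τ) = e^(−1.330) = 0.2645.
C_P = 0.391×4.88/(1.22−0.391) × (0.6530−0.2645) = 2.302×0.3885 = 0.8941 mol·L⁻¹.

0.894 mol·L⁻¹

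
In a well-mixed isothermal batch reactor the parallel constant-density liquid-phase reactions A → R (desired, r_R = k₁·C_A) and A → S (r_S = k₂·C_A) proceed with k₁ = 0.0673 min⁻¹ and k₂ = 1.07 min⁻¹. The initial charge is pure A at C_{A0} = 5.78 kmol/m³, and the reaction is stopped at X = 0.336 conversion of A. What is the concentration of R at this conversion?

0.115 kmol/m³

C_A = C_{A0}(1−X) = 3.838 kmol/m³.
Both paths are first order in A, so the instantaneous fraction to R is constant: dC_R/d(−C_A) = k₁/(k₁+k₂) = 0.05918.
C_R = 0.05918·(C_{A0}−C_A) = 0.05918×1.942 = 0.115 kmol/m³.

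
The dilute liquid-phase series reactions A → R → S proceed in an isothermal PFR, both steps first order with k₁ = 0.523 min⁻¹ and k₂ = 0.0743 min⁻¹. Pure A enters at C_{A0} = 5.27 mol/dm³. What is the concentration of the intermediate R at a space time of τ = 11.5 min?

The intermediate concentration in a first-order A→B→C sequence is C_R = k₁C_{A0}(e^(−k₁τ) − e^(−k₂τ))/(k₂−k₁).
e^(−k₁τ) = e^(−0.523×11.5) = e^(−6.014) = 0.002443; e^(−k₂τ) = e^(−0.8545) = 0.4255.
C_R = 0.523×5.27/(0.0743−0.523) × (0.002443−0.4255) = (-6.143)×(-0.4231) = 2.599 mol/dm³.

2.60 mol/dm³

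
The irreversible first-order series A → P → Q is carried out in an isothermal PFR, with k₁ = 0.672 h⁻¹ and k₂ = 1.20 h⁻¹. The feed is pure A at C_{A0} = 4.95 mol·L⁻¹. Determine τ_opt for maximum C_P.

For first-order series the maximum of C_P occurs at τ_opt = ln(k₂/k₁)/(k₂−k₁).
= ln(1.20/0.672)/(1.20−0.672) = ln(1.786)/0.5280 = 0.5798/0.5280 = 1.10 h.

1.10 h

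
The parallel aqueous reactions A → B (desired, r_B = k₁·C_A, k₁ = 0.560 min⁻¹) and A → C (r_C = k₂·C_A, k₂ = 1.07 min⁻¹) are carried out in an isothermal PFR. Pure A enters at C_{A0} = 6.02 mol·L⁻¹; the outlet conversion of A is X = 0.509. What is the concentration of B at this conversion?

1.05 mol·L⁻¹

C_A = C_{A0}(1−X) = 2.956 mol·L⁻¹.
Both paths are first order in A, so the instantaneous fraction to B is constant: dC_B/d(−C_A) = k₁/(k₁+k₂) = 0.3436.
C_B = 0.3436·(C_{A0}−C_A) = 0.3436×3.064 = 1.05 mol·L⁻¹.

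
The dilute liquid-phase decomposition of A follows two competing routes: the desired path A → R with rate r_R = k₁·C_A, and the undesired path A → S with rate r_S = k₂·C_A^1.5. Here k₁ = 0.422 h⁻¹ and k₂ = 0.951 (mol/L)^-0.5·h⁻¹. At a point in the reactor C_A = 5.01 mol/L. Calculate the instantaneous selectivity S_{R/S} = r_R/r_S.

0.198

S_{R/S} = r_R/r_S = (k₁·C_A)/(k₂·C_A^1.5) = (k₁/k₂)·C_A^-0.5.
= (0.422×5.010) / (0.951×5.010^1.5) = 2.114/10.66 = 0.198.
The undesired path is higher order in A, so low C_A (CSTR or dilute feed) favours R.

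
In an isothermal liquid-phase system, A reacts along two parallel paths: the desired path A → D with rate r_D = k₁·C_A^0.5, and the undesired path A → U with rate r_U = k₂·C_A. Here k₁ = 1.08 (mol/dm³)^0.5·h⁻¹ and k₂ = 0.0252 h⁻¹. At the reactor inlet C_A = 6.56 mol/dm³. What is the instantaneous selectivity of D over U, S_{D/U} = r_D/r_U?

S_{D/U} = r_D/r_U = (k₁·C_A^0.5)/(k₂·C_A) = (k₁/k₂)·C_A^-0.5.
= (1.08×6.560^0.5) / (0.0252×6.560) = 2.766/0.1653 = 16.7.

16.7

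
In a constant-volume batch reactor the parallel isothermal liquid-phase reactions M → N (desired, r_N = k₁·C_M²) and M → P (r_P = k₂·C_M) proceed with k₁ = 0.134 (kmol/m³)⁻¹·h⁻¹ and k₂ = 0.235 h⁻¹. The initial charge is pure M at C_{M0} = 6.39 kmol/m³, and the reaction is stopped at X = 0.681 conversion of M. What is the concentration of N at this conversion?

C_M = C_{M0}(1−X) = 2.038 kmol/m³.
Along a PFR/batch, dC_P/dC_M = −r_P/(r_N+r_P) = −k₂/(k₂+k₁·C_M).
Integrating from C_{M0} to C_M: C_P = (0.235/0.134)·ln[(0.235+0.134·6.39)/(0.235+0.134·2.04)] = 1.754·ln(1.091/0.5081) = 1.340 kmol/m³.
Then C_N = (C_{M0}−C_M) − C_P = 4.352 − 1.340 = 3.011 kmol/m³.

3.01 kmol/m³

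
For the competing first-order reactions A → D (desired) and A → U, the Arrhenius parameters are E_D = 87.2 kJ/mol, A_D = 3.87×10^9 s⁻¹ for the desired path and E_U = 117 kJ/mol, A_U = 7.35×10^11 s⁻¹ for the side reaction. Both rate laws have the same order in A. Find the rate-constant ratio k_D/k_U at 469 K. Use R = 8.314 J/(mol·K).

11.0

k_D/k_U = (A_D/A_U)·exp[−(E_D−E_U)/(RT)] = (A_D/A_U)·exp[(E_U−E_D)/(RT)].
(E_U−E_D)/(RT) = (117−87.2)×10³/(8.314×469) = 29800/3899 = 7.642.
k_D/k_U = (3.87×10^9/7.35×10^11)·exp(7.642) = 0.005265 × 2085 = 11.0.
Since E_D < E_U, lowering the temperature improves selectivity toward D.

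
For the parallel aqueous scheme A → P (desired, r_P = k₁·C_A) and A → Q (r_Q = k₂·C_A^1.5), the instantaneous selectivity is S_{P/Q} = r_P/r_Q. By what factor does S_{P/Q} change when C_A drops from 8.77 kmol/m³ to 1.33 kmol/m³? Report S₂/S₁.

2.57

S_{P/Q} = (k₁/k₂)·C_A^-0.5, so S₂/S₁ = (C_{A,2}/C_{A,1})^-0.5.
= (1.33/8.77)^(-0.5) = (0.1517)^(-0.5) = 2.57.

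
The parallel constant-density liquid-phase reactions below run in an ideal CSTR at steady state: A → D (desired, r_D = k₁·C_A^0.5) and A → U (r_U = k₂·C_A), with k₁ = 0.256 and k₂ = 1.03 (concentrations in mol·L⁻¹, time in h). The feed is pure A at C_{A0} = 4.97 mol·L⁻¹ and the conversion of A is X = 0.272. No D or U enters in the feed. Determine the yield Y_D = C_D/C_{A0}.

Exit C_A = C_{A0}(1−X) = 4.97×0.728 = 3.618 mol·L⁻¹.
In a CSTR the entire volume is at exit conditions, so r_D = 0.256×3.618^0.5 = 0.4869 and r_U = 1.03×3.618 = 3.727.
Fraction of consumed A going to D: r_D/(r_D+r_U) = 0.1156.
C_D = 0.1156·C_{A0}·X = 0.1156×4.97×0.272 = 0.156 mol·L⁻¹; Y_D = C_D/C_{A0} = 0.0314.

0.0314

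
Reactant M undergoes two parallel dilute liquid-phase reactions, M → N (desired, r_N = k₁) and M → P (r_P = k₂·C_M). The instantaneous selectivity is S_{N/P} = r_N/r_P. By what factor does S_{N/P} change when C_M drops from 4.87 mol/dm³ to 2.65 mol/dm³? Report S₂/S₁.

1.84

S_{N/P} = (k₁/k₂)·C_M⁻¹, so S₂/S₁ = (C_{M,2}/C_{M,1})⁻¹.
= 4.87/2.65 = 1.84.
Selectivity toward N rises as C_M falls — low-concentration operation is favoured.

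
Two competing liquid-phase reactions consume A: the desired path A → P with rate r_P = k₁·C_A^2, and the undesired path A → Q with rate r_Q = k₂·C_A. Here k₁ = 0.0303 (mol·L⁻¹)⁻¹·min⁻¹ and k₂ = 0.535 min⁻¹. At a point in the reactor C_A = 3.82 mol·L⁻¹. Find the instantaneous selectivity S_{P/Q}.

S_{P/Q} = r_P/r_Q = (k₁·C_A^2)/(k₂·C_A) = (k₁/k₂)·C_A.
= (0.0303×3.820^2) / (0.535×3.820) = 0.4421/2.044 = 0.216.

0.216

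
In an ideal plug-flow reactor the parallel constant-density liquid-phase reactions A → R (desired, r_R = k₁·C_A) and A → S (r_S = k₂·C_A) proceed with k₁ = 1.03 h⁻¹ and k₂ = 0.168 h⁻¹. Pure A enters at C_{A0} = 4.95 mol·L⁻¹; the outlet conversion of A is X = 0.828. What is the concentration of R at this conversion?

C_A = C_{A0}(1−X) = 0.8514 mol·L⁻¹.
Both paths are first order in A, so the instantaneous fraction to R is constant: dC_R/d(−C_A) = k₁/(k₁+k₂) = 0.8598.
C_R = 0.8598·(C_{A0}−C_A) = 0.8598×4.099 = 3.52 mol·L⁻¹.

3.52 mol·L⁻¹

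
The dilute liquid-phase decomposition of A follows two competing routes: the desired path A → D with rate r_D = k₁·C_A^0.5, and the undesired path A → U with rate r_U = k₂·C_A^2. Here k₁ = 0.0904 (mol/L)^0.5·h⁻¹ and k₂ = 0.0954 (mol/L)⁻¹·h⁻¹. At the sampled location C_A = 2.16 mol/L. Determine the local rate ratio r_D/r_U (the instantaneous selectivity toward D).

S_{D/U} = r_D/r_U = (k₁·C_A^0.5)/(k₂·C_A^2) = (k₁/k₂)·C_A^-1.5.
= (0.0904×2.160^0.5) / (0.0954×2.160^2) = 0.1329/0.4451 = 0.298.

0.298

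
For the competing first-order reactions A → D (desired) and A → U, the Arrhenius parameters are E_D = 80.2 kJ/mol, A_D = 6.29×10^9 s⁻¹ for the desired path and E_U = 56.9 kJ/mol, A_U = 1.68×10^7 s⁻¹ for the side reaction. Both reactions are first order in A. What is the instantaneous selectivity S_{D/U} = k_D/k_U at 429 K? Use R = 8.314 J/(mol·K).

0.545

With equal orders, S_{D/U} = k_D/k_U = (A_D/A_U)·exp[(E_U−E_D)/(RT)].
(E_U−E_D)/(RT) = (56.9−80.2)×10³/(8.314×429) = -23300/3567 = -6.533.
k_D/k_U = (6.29×10^9/1.68×10^7)·exp(-6.533) = 374.4 × 0.001455 = 0.545.
Since E_D > E_U, raising the temperature improves selectivity toward D.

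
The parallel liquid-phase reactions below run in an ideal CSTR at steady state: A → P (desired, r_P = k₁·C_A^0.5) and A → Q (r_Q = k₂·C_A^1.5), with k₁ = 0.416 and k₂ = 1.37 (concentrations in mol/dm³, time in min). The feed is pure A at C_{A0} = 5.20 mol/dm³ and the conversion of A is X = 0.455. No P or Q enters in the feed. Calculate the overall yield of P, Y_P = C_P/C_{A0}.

Exit C_A = C_{A0}(1−X) = 5.20×0.545 = 2.834 mol/dm³.
In a CSTR the entire volume is at exit conditions, so r_P = 0.416×2.834^0.5 = 0.7003 and r_Q = 1.37×2.834^1.5 = 6.536.
Fraction of consumed A going to P: r_P/(r_P+r_Q) = 0.09678.
C_P = 0.09678·C_{A0}·X = 0.09678×5.20×0.455 = 0.229 mol/dm³; Y_P = C_P/C_{A0} = 0.0440.

0.0440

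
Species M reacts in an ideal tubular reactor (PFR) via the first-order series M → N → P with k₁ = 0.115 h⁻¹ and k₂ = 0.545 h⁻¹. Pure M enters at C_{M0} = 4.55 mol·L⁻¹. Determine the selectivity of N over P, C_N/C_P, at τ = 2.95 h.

For first-order series with pure M initially, C_N(τ) = k₁C_{M0}/(k₂−k₁)·(e^(−k₁τ) − e^(−k₂τ)).
e^(−k₁τ) = e^(−0.115×2.95) = e^(−0.3393) = 0.7123; e^(−k₂τ) = e^(−1.608) = 0.2003.
C_N = 0.115×4.55/(0.545−0.115) × (0.7123−0.2003) = 1.217×0.5120 = 0.6230 mol·L⁻¹.
C_M = C_{M0}e^(−k₁τ) = 3.241 mol·L⁻¹, so C_P = C_{M0}−C_M−C_N = 0.6860 mol·L⁻¹; C_N/C_P = 0.908.

0.908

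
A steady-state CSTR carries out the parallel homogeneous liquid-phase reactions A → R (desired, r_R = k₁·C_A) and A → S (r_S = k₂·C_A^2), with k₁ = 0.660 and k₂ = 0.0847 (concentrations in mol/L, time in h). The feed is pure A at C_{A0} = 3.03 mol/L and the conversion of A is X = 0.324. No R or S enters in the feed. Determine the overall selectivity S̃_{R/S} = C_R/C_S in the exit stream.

Exit C_A = C_{A0}(1−X) = 3.03×0.676 = 2.048 mol/L.
In a CSTR the entire volume is at exit conditions, so r_R = 0.660×2.048 = 1.352 and r_S = 0.0847×2.048^2 = 0.3554.
Overall selectivity = C_R/C_S = r_Rτ/(r_Sτ) = r_R/r_S = 3.80.

3.80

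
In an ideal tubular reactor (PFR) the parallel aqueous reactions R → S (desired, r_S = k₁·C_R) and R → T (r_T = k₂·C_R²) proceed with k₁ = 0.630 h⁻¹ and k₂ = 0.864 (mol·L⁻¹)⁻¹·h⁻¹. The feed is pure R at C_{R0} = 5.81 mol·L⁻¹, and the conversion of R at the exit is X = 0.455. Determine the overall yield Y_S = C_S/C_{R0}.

C_R = C_{R0}(1−X) = 3.166 mol·L⁻¹.
Along a PFR/batch, dC_S/dC_R = −r_S/(r_S+r_T) = −k₁/(k₁+k₂·C_R).
Integrating from C_{R0} to C_R: C_S = (0.630/0.864)·ln[(0.630+0.864·5.81)/(0.630+0.864·3.17)] = 0.7292·ln(5.650/3.366) = 0.3777 mol·L⁻¹.
Y_S = C_S/C_{R0} = 0.3777/5.81 = 0.0650.

0.0650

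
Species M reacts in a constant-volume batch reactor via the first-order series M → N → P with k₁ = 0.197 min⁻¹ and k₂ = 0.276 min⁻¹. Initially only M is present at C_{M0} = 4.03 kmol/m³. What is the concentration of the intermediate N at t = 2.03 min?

The intermediate concentration in a first-order A→B→C sequence is C_N = k₁C_{M0}(e^(−k₁t) − e^(−k₂t))/(k₂−k₁).
e^(−k₁t) = e^(−0.197×2.03) = e^(−0.3999) = 0.6704; e^(−k₂t) = e^(−0.5603) = 0.5710.
C_N = 0.197×4.03/(0.276−0.197) × (0.6704−0.5710) = 10.05×0.09933 = 0.9982 kmol/m³.

0.998 kmol/m³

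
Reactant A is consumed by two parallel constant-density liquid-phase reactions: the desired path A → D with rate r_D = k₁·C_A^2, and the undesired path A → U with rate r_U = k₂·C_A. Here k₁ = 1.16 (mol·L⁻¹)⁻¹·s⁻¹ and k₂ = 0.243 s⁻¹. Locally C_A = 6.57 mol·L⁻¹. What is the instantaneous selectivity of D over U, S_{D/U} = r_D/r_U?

S_{D/U} = r_D/r_U = (k₁·C_A^2)/(k₂·C_A) = (k₁/k₂)·C_A.
= (1.16×6.570^2) / (0.243×6.570) = 50.07/1.597 = 31.4.
Since the desired path is higher order in A, keeping C_A high (PFR or concentrated feed) favours D.

31.4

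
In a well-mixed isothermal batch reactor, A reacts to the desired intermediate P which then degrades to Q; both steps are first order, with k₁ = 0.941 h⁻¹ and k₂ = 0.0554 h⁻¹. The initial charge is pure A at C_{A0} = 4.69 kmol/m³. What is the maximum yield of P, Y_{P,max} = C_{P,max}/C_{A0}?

Evaluating C_P at t_opt = ln(k₂/k₁)/(k₂−k₁) gives C_{P,max}/C_{A0} = (k₁/k₂)^[k₂/(k₂−k₁)].
= (0.941/0.0554)^(0.0554/(0.0554−0.941)) = (16.99)^(-0.06256) = 0.8376.

0.838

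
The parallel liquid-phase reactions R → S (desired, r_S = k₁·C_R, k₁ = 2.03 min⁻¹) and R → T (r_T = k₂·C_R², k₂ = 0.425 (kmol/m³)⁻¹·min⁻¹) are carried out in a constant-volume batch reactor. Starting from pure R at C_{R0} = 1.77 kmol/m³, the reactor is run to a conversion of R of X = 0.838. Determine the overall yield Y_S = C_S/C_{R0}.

0.693

C_R = C_{R0}(1−X) = 0.2867 kmol/m³.
Along a PFR/batch, dC_S/dC_R = −r_S/(r_S+r_T) = −k₁/(k₁+k₂·C_R).
Integrating from C_{R0} to C_R: C_S = (2.03/0.425)·ln[(2.03+0.425·1.77)/(2.03+0.425·0.287)] = 4.776·ln(2.782/2.152) = 1.227 kmol/m³.
Y_S = C_S/C_{R0} = 1.227/1.77 = 0.693.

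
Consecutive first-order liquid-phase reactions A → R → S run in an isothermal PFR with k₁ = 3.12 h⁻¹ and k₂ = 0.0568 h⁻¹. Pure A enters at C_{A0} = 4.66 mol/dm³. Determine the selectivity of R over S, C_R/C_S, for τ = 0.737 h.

Solving the coupled first-order balances gives C_R(τ) = [k₁/(k₂−k₁)]·C_{A0}·(e^(−k₁τ) − e^(−k₂τ)).
e^(−k₁τ) = e^(−3.12×0.737) = e^(−2.299) = 0.1003; e^(−k₂τ) = e^(−0.04186) = 0.9590.
C_R = 3.12×4.66/(0.0568−3.12) × (0.1003−0.9590) = (-4.746)×(-0.8587) = 4.076 mol/dm³.
C_A = C_{A0}e^(−k₁τ) = 0.4675 mol/dm³, so C_S = C_{A0}−C_A−C_R = 0.1169 mol/dm³; C_R/C_S = 34.9.

34.9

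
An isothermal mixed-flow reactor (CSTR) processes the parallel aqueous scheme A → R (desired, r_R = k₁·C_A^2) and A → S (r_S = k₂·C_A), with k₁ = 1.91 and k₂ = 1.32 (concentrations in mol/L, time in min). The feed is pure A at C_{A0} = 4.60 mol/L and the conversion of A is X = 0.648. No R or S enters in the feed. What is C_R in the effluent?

Exit C_A = C_{A0}(1−X) = 4.60×0.352 = 1.619 mol/L.
A CSTR operates uniformly at the exit composition, giving r_R = 5.008 and r_S = 2.137 (each k·C_A^n at C_A = 1.619).
Fraction of consumed A going to R: r_R/(r_R+r_S) = 0.7009.
C_R = 0.7009·C_{A0}·X = 0.7009×4.60×0.648 = 2.09 mol/L.

2.09 mol/L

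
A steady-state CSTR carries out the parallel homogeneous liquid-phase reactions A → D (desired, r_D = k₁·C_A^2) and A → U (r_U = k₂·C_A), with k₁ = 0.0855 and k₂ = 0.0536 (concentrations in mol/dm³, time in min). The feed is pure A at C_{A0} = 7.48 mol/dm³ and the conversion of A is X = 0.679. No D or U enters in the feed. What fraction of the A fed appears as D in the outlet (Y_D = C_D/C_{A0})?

Exit C_A = C_{A0}(1−X) = 7.48×0.321 = 2.401 mol/dm³.
A CSTR operates uniformly at the exit composition, giving r_D = 0.4929 and r_U = 0.1287 (each k·C_A^n at C_A = 2.401).
Fraction of consumed A going to D: r_D/(r_D+r_U) = 0.7930.
C_D = 0.7930·C_{A0}·X = 0.7930×7.48×0.679 = 4.03 mol/dm³; Y_D = C_D/C_{A0} = 0.538.

0.538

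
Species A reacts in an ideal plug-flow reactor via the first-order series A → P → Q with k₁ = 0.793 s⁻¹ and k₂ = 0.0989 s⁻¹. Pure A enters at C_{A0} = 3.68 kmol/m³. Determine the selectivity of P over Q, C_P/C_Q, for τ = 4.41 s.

The intermediate concentration in a first-order A→B→C sequence is C_P = k₁C_{A0}(e^(−k₁τ) − e^(−k₂τ))/(k₂−k₁).
e^(−k₁τ) = e^(−0.793×4.41) = e^(−3.497) = 0.03028; e^(−k₂τ) = e^(−0.4361) = 0.6465.
C_P = 0.793×3.68/(0.0989−0.793) × (0.03028−0.6465) = (-4.204)×(-0.6162) = 2.591 kmol/m³.
C_A = C_{A0}e^(−k₁τ) = 0.1114 kmol/m³, so C_Q = C_{A0}−C_A−C_P = 0.9777 kmol/m³; C_P/C_Q = 2.65.

2.65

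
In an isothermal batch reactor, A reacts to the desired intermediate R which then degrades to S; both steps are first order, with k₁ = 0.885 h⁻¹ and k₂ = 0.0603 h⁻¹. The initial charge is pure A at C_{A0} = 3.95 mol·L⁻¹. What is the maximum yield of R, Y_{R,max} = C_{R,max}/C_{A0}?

0.822

For a first-order series the maximum intermediate yield is C_{R,max}/C_{A0} = (k₁/k₂)^[k₂/(k₂−k₁)].
= (0.885/0.0603)^(0.0603/(0.0603−0.885)) = (14.68)^(-0.07312) = 0.8217.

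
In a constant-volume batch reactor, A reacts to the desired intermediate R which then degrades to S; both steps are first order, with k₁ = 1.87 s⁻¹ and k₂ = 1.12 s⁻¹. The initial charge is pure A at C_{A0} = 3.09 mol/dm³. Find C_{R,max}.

At the optimum, C_{R,max}/C_{A0} = (k₁/k₂)^[k₂/(k₂−k₁)].
= (1.87/1.12)^(1.12/(1.12−1.87)) = (1.670)^(-1.493) = 0.4651.
C_{R,max} = 0.4651×3.09 = 1.44 mol/dm³.

1.44 mol/dm³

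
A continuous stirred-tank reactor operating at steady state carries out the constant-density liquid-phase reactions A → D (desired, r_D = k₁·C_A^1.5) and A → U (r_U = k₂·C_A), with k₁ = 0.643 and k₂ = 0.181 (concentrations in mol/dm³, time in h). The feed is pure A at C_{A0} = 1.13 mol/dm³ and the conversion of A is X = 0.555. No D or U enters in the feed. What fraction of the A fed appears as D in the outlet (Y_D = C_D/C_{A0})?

0.397

Exit C_A = C_{A0}(1−X) = 1.13×0.445 = 0.5028 mol/dm³.
Rates in a CSTR are evaluated at the outlet concentration: r_D = 0.643×0.5028^1.5 = 0.2293, r_U = 0.181×0.5028 = 0.09102.
Fraction of consumed A going to D: r_D/(r_D+r_U) = 0.7158.
C_D = 0.7158·C_{A0}·X = 0.7158×1.13×0.555 = 0.449 mol/dm³; Y_D = C_D/C_{A0} = 0.397.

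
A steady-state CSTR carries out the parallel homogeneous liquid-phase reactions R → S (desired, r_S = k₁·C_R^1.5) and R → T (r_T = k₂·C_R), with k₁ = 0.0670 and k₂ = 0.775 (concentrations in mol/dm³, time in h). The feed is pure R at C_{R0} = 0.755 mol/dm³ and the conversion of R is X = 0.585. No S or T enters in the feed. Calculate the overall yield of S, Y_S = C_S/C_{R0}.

0.0270

Exit C_R = C_{R0}(1−X) = 0.755×0.415 = 0.3133 mol/dm³.
A CSTR operates uniformly at the exit composition, giving r_S = 0.01175 and r_T = 0.2428 (each k·C_R^n at C_R = 0.3133).
Fraction of consumed R going to S: r_S/(r_S+r_T) = 0.04616.
C_S = 0.04616·C_{R0}·X = 0.04616×0.755×0.585 = 0.0204 mol/dm³; Y_S = C_S/C_{R0} = 0.0270.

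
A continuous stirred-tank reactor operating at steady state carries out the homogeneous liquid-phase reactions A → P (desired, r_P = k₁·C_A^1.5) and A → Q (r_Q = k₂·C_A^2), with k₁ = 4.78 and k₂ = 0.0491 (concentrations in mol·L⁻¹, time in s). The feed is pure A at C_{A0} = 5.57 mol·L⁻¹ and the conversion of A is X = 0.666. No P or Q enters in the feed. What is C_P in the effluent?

Exit C_A = C_{A0}(1−X) = 5.57×0.334 = 1.860 mol·L⁻¹.
In a CSTR the entire volume is at exit conditions, so r_P = 4.78×1.860^1.5 = 12.13 and r_Q = 0.0491×1.860^2 = 0.1699.
Fraction of consumed A going to P: r_P/(r_P+r_Q) = 0.9862.
C_P = 0.9862·C_{A0}·X = 0.9862×5.57×0.666 = 3.66 mol·L⁻¹.

3.66 mol·L⁻¹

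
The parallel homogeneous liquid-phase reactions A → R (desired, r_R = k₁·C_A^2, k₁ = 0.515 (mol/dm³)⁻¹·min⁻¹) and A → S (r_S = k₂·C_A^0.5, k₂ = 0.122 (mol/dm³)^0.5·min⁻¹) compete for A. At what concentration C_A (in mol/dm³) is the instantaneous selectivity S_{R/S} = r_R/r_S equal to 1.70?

0.545 mol/dm³

S_{R/S} = (k₁/k₂)·C_A^1.5 ⇒ C_A = (S·k₂/k₁)^(1/1.5).
= (1.70×0.122/0.515)^(0.6667) = (0.4027)^(0.6667) = 0.545 mol/dm³.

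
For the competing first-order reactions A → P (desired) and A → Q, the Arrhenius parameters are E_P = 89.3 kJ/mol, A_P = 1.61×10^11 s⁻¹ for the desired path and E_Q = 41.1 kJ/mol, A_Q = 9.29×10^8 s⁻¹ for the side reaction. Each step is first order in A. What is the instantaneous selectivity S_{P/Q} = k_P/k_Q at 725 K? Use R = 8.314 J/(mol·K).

Since both paths have the same order in A, the concentration cancels and S_{P/Q} = k_P/k_Q = (A_P/A_Q)·exp[(E_Q−E_P)/(RT)].
(E_Q−E_P)/(RT) = (41.1−89.3)×10³/(8.314×725) = -48200/6028 = -7.996.
k_P/k_Q = (1.61×10^11/9.29×10^8)·exp(-7.996) = 173.3 × 3.366×10^-4 = 0.0583.

0.0583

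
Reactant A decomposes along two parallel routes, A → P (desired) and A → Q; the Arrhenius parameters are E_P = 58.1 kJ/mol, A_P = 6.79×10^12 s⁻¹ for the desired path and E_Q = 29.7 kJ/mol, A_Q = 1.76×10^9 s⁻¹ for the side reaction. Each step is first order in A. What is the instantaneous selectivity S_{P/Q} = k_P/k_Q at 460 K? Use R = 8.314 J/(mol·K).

2.30

Since both paths have the same order in A, the concentration cancels and S_{P/Q} = k_P/k_Q = (A_P/A_Q)·exp[(E_Q−E_P)/(RT)].
(E_Q−E_P)/(RT) = (29.7−58.1)×10³/(8.314×460) = -28400/3824 = -7.426.
k_P/k_Q = (6.79×10^12/1.76×10^9)·exp(-7.426) = 3858 × 5.956×10^-4 = 2.30.
Since E_P > E_Q, raising the temperature improves selectivity toward P.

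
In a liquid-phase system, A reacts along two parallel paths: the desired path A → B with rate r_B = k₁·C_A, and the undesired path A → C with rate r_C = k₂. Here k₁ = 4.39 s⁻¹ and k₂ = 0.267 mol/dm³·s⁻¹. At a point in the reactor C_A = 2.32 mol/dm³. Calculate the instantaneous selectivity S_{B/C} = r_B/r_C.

38.1

S_{B/C} = r_B/r_C = (k₁·C_A)/(k₂) = (k₁/k₂)·C_A.
= (4.39×2.320) / (0.267) = 10.18/0.2670 = 38.1.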